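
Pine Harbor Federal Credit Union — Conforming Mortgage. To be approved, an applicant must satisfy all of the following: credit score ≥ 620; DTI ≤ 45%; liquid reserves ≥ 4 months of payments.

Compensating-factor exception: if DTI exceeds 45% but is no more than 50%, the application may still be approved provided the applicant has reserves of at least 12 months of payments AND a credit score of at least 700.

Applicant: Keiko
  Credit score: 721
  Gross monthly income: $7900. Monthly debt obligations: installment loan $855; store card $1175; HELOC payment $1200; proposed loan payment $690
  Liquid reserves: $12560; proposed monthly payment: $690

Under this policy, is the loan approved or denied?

Approved

Credit score 721 ≥ 620 (meets base)
Total debts = (855 + 1,175 + 1,200 + 690) = 3,920. DTI: 3,920 ÷ 7,900 = 49.6%, over the 45% base limit.
Liquid reserves cover 12,560/690 = 18.2 months — ≥ 4 required
DTI 49.6% is within the 45%–50% exception band; checking compensating factors.
Reserves 18.2 ≥ 12 months; credit score 721 ≥ 700.
Both compensating conditions met → exception applies.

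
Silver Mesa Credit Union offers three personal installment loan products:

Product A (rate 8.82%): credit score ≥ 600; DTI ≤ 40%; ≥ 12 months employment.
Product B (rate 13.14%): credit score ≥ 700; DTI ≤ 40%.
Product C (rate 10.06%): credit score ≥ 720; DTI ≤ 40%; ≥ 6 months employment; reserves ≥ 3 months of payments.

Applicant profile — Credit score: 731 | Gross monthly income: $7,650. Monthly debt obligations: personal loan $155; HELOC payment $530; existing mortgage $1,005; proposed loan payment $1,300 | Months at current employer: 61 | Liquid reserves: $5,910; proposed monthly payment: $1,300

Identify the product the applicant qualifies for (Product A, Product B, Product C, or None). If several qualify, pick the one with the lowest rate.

Total debts = (155 + 530 + 1,005 + 1,300) = 2,990; DTI = 2,990/7,650 = 39.1%.
Reserves = 5,910/1,300 = 4.5 months.
Product A: score 731 ≥ 600; DTI 39.1% ≤ 40%; employment 61 ≥ 12 mo → qualifies.
Product B: score 731 ≥ 700; DTI 39.1% ≤ 40% → qualifies.
Product C: score 731 ≥ 720; DTI 39.1% ≤ 40%; employment 61 ≥ 6 mo; reserves 4.5 ≥ 3 mo → qualifies.
Qualifying: Product A, Product B, Product C. Lowest rate is 8.82% → Product A.

Product A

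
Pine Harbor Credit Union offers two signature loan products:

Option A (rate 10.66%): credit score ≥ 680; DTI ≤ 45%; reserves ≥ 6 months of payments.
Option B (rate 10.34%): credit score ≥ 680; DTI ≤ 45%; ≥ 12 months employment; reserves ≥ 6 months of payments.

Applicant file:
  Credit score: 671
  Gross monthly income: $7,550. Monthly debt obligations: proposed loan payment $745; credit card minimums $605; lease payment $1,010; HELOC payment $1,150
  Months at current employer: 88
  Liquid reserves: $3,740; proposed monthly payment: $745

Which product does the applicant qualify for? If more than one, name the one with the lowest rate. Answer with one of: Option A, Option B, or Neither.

Total debts = (745 + 605 + 1,010 + 1,150) = 3,510; DTI = 3,510/7,550 = 46.5%.
Reserves = 3,740/745 = 5.0 months.
Option A: score 671 < 680; DTI 46.5% > 45%; reserves 5.0 < 6 mo → does not qualify.
Option B: score 671 < 680; DTI 46.5% > 45%; employment 88 ≥ 12 mo; reserves 5.0 < 6 mo → does not qualify.

Neither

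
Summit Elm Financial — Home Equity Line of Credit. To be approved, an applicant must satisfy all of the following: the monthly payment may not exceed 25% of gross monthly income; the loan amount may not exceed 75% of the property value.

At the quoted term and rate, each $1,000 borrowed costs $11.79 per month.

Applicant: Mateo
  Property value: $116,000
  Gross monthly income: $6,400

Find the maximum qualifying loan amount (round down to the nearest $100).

Payment cap: 25% × $6,400 = $1,600/month.
At $11.79 per $1,000, that supports 1,600/11.79 × 1,000 ≈ $135,708 → $135,700.
LTV cap: 75% × $116,000 = $87,000 → $87,000.
Binding constraint: loan-to-value.

$87,000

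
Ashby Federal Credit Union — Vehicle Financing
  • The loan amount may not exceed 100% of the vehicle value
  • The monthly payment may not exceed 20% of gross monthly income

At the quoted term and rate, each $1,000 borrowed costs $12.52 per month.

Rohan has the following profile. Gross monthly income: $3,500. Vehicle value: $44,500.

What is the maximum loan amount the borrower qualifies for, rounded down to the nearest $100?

$44,500

Payment cap: 20% × $3,500 = $700/month.
At $12.52 per $1,000, that supports 700/12.52 × 1,000 ≈ $55,910 → $55,900.
LTV cap: 100% × $44,500 = $44,500 → $44,500.
Binding constraint: loan-to-value.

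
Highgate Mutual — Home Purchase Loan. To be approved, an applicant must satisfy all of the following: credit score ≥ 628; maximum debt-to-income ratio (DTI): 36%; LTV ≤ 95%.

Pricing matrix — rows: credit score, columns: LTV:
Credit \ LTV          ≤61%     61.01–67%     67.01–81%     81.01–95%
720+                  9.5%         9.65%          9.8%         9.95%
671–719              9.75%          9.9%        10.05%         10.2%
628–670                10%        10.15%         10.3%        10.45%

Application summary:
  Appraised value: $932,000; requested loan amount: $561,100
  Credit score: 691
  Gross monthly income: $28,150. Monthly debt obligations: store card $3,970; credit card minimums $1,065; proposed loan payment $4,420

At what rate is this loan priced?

9.75%

Credit score 691 ≥ 628; Total monthly debts = (3,970 + 1,065 + 4,420) = 9,455. DTI = 9,455/28,150 = 33.6% ≤ 36%
LTV = 561,100/932,000 = 60.2% ≤ 95%
Score 691 is in the 671–719 band; LTV 60.2% is in the ≤61% band → 9.75%.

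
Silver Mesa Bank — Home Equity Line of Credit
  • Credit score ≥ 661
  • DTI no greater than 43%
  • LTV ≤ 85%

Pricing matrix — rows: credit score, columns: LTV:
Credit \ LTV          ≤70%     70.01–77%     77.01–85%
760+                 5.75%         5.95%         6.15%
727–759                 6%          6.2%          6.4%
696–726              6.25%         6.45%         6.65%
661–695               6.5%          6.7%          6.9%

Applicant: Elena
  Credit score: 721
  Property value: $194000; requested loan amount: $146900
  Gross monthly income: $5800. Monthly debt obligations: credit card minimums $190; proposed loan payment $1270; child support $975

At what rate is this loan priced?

Credit score 721 ≥ 661; Total monthly debts = (190 + 1,270 + 975) = 2,435. DTI = 2,435/5,800 = 42% ≤ 43%
Loan-to-value = 146,900/194,000 = 75.7% — pass (85% max)
Row: 721 falls in 696–726. Column: 75.7% falls in 70.01–77%. Rate = 6.45%.

6.45%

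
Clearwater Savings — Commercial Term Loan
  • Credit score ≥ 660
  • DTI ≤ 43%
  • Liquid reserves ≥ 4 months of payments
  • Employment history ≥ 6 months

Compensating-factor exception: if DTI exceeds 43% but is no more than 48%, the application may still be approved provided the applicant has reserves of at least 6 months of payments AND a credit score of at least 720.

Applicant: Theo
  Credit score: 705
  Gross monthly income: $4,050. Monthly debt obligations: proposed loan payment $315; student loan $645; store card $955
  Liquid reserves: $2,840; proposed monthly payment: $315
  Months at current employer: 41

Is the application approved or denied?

Credit score 705 ≥ 660 (meets base)
Total debts = (315 + 645 + 955) = 1,915. DTI: 1,915 ÷ 4,050 = 47.3%, over the 43% base limit.
Reserves = 2,840/315 = 9.0 months ≥ 4
Employment 41 ≥ 6 months
47.3% falls in the override range (43%–48%), so the compensating-factor test applies.
Reserves 9.0 ≥ 6 months; credit score 705 < 720.
Override conditions not both satisfied; exception does not apply.

Denied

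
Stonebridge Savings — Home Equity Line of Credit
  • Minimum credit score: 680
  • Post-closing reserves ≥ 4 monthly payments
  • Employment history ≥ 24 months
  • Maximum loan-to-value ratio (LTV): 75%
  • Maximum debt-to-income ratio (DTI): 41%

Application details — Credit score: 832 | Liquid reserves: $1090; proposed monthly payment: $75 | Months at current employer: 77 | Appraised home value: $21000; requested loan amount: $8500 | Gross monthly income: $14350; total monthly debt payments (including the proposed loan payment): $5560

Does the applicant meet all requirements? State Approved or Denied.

Approved

Credit score 832 ≥ 680 (meets)
Liquid reserves cover 1,090/75 = 14.5 months — ≥ 4 required
Employment 77 ≥ 24 months
LTV: 8,500 ÷ 21,000 = 40.5%, within 75% cap
DTI: 5,560 ÷ 14,350 = 38.7%, within the 41% cap
All criteria satisfied.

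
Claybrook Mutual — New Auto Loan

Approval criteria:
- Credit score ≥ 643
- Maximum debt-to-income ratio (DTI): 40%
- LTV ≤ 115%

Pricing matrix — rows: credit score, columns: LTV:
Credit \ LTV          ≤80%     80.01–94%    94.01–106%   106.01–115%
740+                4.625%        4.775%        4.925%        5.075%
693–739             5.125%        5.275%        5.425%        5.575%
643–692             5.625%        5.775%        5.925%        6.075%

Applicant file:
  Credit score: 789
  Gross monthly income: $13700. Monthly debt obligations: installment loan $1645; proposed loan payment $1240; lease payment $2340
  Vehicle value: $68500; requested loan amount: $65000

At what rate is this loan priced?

4.925%

Credit score 789 ≥ 643; Total monthly debts = (1,645 + 1,240 + 2,340) = 5,225. DTI: 5,225 ÷ 13,700 = 38.1%, within the 40% cap
Loan-to-value = 65,000/68,500 = 94.9% — pass (115% max)
Row: 789 falls in 740+. Column: 94.9% falls in 94.01–106%. Rate = 4.925%.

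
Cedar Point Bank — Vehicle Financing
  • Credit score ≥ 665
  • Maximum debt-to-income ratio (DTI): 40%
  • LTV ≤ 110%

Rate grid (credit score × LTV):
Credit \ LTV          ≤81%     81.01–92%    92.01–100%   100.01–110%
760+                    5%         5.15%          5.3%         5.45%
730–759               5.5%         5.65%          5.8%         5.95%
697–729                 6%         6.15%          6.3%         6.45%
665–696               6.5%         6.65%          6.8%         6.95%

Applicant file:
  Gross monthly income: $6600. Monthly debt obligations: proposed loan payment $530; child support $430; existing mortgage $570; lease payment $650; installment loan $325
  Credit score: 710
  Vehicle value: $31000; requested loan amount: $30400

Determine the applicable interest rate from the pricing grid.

6.3%

Credit score 710 ≥ 665; Total monthly debts = (530 + 430 + 570 + 650 + 325) = 2,505. Debt-to-income = 2,505/6,600 = 38% — meets 40% limit
LTV = 30,400/31,000 = 98.1% ≤ 110%
Score 710 is in the 697–729 band; LTV 98.1% is in the 92.01–100% band → 6.3%.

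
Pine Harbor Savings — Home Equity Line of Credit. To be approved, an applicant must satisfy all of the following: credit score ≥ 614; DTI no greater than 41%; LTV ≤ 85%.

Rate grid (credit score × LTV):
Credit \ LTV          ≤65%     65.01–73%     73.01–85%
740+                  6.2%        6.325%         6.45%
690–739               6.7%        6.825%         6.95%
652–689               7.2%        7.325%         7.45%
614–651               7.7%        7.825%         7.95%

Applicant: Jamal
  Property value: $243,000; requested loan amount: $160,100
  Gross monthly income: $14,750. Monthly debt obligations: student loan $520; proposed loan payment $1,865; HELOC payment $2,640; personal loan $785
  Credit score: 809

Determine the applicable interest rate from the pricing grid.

6.325%

Credit score 809 ≥ 614; Total monthly debts = (520 + 1,865 + 2,640 + 785) = 5,810. Debt-to-income = 5,810/14,750 = 39.4% — meets 41% limit
LTV = 160,100/243,000 = 65.9% ≤ 85%
Score 809 is in the 740+ band; LTV 65.9% is in the 65.01–73% band → 6.325%.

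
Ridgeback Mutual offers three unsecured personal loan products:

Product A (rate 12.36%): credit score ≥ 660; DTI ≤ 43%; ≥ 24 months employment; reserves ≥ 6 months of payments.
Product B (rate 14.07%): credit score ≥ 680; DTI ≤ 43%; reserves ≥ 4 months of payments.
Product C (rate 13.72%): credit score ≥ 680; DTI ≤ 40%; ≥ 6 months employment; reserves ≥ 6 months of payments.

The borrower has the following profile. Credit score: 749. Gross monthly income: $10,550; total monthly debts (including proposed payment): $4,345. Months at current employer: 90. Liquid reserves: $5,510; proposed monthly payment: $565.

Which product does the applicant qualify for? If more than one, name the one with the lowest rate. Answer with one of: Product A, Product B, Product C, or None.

DTI = 4,345/10,550 = 41.2%.
Reserves = 5,510/565 = 9.8 months.
Product A: score 749 ≥ 660; DTI 41.2% ≤ 43%; employment 90 ≥ 24 mo; reserves 9.8 ≥ 6 mo → qualifies.
Product B: score 749 ≥ 680; DTI 41.2% ≤ 43%; reserves 9.8 ≥ 4 mo → qualifies.
Product C: score 749 ≥ 680; DTI 41.2% > 40%; employment 90 ≥ 6 mo; reserves 9.8 ≥ 6 mo → does not qualify.
Qualifying: Product A, Product B. Lowest rate is 12.36% → Product A.

Product A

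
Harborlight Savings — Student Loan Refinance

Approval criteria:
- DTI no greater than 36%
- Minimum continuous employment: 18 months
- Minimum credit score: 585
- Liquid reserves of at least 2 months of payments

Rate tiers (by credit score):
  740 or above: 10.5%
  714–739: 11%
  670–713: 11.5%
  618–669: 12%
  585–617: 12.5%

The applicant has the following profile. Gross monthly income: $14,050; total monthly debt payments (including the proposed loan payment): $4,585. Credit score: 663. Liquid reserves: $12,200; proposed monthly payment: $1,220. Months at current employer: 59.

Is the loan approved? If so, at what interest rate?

Credit score 663 ≥ 585 (meets minimum)
Debt-to-income = 4,585/14,050 = 32.6% — meets 36% limit
Reserves = 12,200/1,220 = 10.0 months ≥ 2
Employment 59 ≥ 18 months
All requirements met. Score 663 falls in the 618–669 tier → 12%.

Approved at 12%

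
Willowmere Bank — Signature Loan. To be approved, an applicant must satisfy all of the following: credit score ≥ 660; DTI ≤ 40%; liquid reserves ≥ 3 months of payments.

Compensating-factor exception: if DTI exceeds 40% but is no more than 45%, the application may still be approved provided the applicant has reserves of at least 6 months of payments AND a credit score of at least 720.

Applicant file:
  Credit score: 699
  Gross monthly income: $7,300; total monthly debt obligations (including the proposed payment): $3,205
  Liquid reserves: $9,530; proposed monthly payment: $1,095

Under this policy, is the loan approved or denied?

Credit score 699 ≥ 660 (meets base)
DTI = 3,205/7,300 = 43.9% > 40% — standard DTI limit exceeded.
Reserves: 9,530 ÷ 1,095 = 8.7 months (meets 3-month minimum)
43.9% falls in the override range (40%–45%), so the compensating-factor test applies.
Reserves 8.7 ≥ 6 months; credit score 699 < 720.
Compensating-factor requirement not fully met.

Denied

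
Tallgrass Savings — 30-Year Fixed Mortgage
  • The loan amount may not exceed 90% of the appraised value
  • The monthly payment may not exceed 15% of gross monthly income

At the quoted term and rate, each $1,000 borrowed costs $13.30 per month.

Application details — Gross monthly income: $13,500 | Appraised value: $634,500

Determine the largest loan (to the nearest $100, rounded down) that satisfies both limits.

Payment cap: 15% × $13,500 = $2,025/month.
At $13.30 per $1,000, that supports 2,025/13.30 × 1,000 ≈ $152,255 → $152,200.
LTV cap: 90% × $634,500 = $571,050 → $571,000.
Binding constraint: payment-to-income.

$152,200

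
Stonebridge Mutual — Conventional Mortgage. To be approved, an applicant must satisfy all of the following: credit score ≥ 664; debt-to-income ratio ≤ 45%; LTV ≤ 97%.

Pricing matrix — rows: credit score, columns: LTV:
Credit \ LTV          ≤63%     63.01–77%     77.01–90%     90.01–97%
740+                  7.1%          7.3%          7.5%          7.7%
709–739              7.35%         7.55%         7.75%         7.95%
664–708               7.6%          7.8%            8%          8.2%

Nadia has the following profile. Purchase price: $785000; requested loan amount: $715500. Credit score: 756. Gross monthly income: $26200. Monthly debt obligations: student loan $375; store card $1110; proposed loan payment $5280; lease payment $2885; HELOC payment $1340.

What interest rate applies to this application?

7.7%

Credit score 756 ≥ 664; Total monthly debts = (375 + 1,110 + 5,280 + 2,885 + 1,340) = 10,990. DTI = 10,990/26,200 = 41.9% ≤ 45%
Loan-to-value = 715,500/785,000 = 91.1% — pass (97% max)
Score 756 is in the 740+ band; LTV 91.1% is in the 90.01–97% band → 7.7%.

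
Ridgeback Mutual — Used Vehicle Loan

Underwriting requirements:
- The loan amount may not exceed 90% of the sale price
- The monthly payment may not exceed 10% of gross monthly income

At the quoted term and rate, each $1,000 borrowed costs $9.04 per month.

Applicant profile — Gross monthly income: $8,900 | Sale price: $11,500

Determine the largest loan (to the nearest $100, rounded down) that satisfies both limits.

$10,300

Payment cap: 10% × $8,900 = $890/month.
At $9.04 per $1,000, that supports 890/9.04 × 1,000 ≈ $98,451 → $98,400.
LTV cap: 90% × $11,500 = $10,350 → $10,300.
Binding constraint: loan-to-value.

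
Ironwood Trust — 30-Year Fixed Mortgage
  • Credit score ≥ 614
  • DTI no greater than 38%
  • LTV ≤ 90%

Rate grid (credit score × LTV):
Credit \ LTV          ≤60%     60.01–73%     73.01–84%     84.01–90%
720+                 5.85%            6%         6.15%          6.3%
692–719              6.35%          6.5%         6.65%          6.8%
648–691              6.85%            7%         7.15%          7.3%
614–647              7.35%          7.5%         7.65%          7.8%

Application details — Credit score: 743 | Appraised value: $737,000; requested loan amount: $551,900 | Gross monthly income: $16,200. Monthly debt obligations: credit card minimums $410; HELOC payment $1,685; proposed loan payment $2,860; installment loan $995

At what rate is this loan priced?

6.15%

Credit score 743 ≥ 614; Total monthly debts = (410 + 1,685 + 2,860 + 995) = 5,950. DTI: 5,950 ÷ 16,200 = 36.7%, within the 38% cap
Loan-to-value = 551,900/737,000 = 74.9% — pass (90% max)
Credit 743 → row 720+; LTV 74.9% → column 73.01–84%. Grid cell → 6.15%.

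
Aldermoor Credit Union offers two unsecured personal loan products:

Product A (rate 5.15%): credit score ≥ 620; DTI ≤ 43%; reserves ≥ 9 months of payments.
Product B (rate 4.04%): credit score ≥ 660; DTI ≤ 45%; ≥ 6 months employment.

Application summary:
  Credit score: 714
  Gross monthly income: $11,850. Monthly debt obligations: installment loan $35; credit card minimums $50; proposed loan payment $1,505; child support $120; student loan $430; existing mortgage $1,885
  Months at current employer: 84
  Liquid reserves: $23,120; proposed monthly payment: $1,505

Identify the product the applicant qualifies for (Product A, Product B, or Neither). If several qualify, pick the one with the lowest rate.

Product B

Total debts = (35 + 50 + 1,505 + 120 + 430 + 1,885) = 4,025; DTI = 4,025/11,850 = 34%.
Reserves = 23,120/1,505 = 15.4 months.
Product A: score 714 ≥ 620; DTI 34% ≤ 43%; reserves 15.4 ≥ 9 mo → qualifies.
Product B: score 714 ≥ 660; DTI 34% ≤ 45%; employment 84 ≥ 6 mo → qualifies.
Qualifying: Product A, Product B. Lowest rate is 4.04% → Product B.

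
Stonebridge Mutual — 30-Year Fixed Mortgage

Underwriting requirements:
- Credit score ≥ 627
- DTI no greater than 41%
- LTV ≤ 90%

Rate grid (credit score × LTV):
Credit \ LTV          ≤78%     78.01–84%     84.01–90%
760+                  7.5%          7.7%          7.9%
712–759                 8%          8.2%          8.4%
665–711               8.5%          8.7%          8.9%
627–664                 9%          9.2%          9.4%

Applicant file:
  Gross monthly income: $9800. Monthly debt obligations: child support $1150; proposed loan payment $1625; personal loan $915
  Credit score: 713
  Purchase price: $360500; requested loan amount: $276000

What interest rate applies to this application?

8%

Credit score 713 ≥ 627; Total monthly debts = (1,150 + 1,625 + 915) = 3,690. DTI = 3,690/9,800 = 37.7% ≤ 41%
LTV: 276,000 ÷ 360,500 = 76.6%, within 90% cap
Score 713 is in the 712–759 band; LTV 76.6% is in the ≤78% band → 8%.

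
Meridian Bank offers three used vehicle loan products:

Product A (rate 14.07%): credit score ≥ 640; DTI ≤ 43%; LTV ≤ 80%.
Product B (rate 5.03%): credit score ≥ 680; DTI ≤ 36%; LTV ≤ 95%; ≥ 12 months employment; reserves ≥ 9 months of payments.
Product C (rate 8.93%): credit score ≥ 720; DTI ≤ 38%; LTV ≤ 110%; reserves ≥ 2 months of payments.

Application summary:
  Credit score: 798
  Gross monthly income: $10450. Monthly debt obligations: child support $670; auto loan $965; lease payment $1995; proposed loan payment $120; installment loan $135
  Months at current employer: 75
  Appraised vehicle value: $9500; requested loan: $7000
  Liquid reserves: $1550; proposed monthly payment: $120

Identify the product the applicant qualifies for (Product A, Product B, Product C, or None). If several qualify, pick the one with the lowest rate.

Total debts = (670 + 965 + 1,995 + 120 + 135) = 3,885; DTI = 3,885/10,450 = 37.2%.
LTV = 7,000/9,500 = 73.7%.
Reserves = 1,550/120 = 12.9 months.
Product A: score 798 ≥ 640; DTI 37.2% ≤ 43%; LTV 73.7% ≤ 80% → qualifies.
Product B: score 798 ≥ 680; DTI 37.2% > 36%; LTV 73.7% ≤ 95%; employment 75 ≥ 12 mo; reserves 12.9 ≥ 9 mo → does not qualify.
Product C: score 798 ≥ 720; DTI 37.2% ≤ 38%; LTV 73.7% ≤ 110%; reserves 12.9 ≥ 2 mo → qualifies.
Qualifying: Product A, Product C. Lowest rate is 8.93% → Product C.

Product C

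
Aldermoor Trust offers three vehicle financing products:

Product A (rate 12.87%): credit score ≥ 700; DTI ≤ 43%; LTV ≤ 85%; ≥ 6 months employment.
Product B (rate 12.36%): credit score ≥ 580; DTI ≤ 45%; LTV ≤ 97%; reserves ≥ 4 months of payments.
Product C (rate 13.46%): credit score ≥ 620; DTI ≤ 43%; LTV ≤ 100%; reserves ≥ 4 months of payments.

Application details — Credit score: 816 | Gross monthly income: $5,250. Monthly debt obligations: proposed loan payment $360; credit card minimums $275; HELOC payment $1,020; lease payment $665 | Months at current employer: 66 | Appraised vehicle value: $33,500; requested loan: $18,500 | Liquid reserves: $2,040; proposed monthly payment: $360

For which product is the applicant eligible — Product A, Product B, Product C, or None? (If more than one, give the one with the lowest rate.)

Total debts = (360 + 275 + 1,020 + 665) = 2,320; DTI = 2,320/5,250 = 44.2%.
LTV = 18,500/33,500 = 55.2%.
Reserves = 2,040/360 = 5.7 months.
Product A: score 816 ≥ 700; DTI 44.2% > 43%; LTV 55.2% ≤ 85%; employment 66 ≥ 6 mo → does not qualify.
Product B: score 816 ≥ 580; DTI 44.2% ≤ 45%; LTV 55.2% ≤ 97%; reserves 5.7 ≥ 4 mo → qualifies.
Product C: score 816 ≥ 620; DTI 44.2% > 43%; LTV 55.2% ≤ 100%; reserves 5.7 ≥ 4 mo → does not qualify.

Product B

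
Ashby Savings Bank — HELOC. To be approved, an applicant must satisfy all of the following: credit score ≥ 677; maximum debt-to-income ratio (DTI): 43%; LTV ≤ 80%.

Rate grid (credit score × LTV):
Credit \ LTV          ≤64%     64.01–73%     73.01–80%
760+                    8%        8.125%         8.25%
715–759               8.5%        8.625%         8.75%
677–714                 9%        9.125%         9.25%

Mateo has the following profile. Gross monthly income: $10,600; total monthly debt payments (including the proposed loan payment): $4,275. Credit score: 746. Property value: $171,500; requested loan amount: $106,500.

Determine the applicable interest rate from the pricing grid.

8.5%

Credit score 746 ≥ 677; DTI = 4,275/10,600 = 40.3% ≤ 43%
LTV: 106,500 ÷ 171,500 = 62.1%, within 80% cap
Credit 746 → row 715–759; LTV 62.1% → column ≤64%. Grid cell → 8.5%.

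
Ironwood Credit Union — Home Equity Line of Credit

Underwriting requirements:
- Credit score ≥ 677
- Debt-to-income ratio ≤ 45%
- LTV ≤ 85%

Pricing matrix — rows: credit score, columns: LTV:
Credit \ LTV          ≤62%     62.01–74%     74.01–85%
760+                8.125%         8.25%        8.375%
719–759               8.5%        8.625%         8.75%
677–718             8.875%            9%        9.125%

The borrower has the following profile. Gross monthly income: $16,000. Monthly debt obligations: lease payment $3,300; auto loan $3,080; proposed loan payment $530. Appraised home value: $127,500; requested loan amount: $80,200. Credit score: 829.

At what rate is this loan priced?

Credit score 829 ≥ 677; Total monthly debts = (3,300 + 3,080 + 530) = 6,910. Debt-to-income = 6,910/16,000 = 43.2% — meets 45% limit
LTV: 80,200 ÷ 127,500 = 62.9%, within 85% cap
Row: 829 falls in 760+. Column: 62.9% falls in 62.01–74%. Rate = 8.25%.

8.25%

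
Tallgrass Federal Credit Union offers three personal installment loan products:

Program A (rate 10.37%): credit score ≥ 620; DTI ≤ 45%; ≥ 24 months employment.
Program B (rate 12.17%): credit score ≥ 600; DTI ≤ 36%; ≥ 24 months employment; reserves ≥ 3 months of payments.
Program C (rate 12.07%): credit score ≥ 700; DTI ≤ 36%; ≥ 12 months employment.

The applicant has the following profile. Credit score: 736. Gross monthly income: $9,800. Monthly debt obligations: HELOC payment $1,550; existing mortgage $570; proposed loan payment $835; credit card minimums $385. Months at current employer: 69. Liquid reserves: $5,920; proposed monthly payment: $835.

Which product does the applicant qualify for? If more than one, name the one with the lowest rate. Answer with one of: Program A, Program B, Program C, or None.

Program A

Total debts = (1,550 + 570 + 835 + 385) = 3,340; DTI = 3,340/9,800 = 34.1%.
Reserves = 5,920/835 = 7.1 months.
Program A: score 736 ≥ 620; DTI 34.1% ≤ 45%; employment 69 ≥ 24 mo → qualifies.
Program B: score 736 ≥ 600; DTI 34.1% ≤ 36%; employment 69 ≥ 24 mo; reserves 7.1 ≥ 3 mo → qualifies.
Program C: score 736 ≥ 700; DTI 34.1% ≤ 36%; employment 69 ≥ 12 mo → qualifies.
Qualifying: Program A, Program B, Program C. Lowest rate is 10.37% → Program A.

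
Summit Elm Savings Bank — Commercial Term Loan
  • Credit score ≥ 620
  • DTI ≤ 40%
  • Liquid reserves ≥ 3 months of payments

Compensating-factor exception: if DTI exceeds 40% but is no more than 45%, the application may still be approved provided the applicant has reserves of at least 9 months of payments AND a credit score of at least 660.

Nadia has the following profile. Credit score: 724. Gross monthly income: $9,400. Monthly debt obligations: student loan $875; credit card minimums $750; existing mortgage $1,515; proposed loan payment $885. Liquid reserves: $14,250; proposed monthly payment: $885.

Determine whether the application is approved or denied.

Credit score 724 ≥ 620 (meets base)
Total debts = (875 + 750 + 1,515 + 885) = 4,025. DTI: 4,025 ÷ 9,400 = 42.8%, over the 40% base limit.
Reserves: 14,250 ÷ 885 = 16.1 months (meets 3-month minimum)
DTI 42.8% is within the 40%–45% exception band; checking compensating factors.
Reserves 16.1 ≥ 9 months; credit score 724 ≥ 660.
Both compensating conditions met → exception applies.

Approved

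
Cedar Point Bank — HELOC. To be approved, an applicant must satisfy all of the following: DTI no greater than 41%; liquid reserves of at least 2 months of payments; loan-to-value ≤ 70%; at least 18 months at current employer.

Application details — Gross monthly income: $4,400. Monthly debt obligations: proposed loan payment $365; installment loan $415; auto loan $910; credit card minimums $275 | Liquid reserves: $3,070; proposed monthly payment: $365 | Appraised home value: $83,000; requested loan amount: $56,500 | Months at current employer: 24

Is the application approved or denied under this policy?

Total monthly debts = (365 + 415 + 910 + 275) = 1,965. DTI: 1,965 ÷ 4,400 = 44.7%, exceeds the 41% cap
Reserves = 3,070/365 = 8.4 months ≥ 2
LTV: 56,500 ÷ 83,000 = 68.1%, within 70% cap
Employment 24 ≥ 18 months
Fails on DTI.

Denied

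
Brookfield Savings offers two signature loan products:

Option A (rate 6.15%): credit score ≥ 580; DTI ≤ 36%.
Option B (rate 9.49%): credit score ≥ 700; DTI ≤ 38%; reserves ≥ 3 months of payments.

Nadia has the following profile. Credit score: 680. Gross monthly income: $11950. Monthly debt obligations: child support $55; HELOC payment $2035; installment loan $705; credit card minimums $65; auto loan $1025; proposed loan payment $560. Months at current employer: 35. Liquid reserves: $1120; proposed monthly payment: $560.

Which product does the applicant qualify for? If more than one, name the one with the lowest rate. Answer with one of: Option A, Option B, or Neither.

Neither

Total debts = (55 + 2,035 + 705 + 65 + 1,025 + 560) = 4,445; DTI = 4,445/11,950 = 37.2%.
Reserves = 1,120/560 = 2.0 months.
Option A: score 680 ≥ 580; DTI 37.2% > 36% → does not qualify.
Option B: score 680 < 700; DTI 37.2% ≤ 38%; reserves 2.0 < 3 mo → does not qualify.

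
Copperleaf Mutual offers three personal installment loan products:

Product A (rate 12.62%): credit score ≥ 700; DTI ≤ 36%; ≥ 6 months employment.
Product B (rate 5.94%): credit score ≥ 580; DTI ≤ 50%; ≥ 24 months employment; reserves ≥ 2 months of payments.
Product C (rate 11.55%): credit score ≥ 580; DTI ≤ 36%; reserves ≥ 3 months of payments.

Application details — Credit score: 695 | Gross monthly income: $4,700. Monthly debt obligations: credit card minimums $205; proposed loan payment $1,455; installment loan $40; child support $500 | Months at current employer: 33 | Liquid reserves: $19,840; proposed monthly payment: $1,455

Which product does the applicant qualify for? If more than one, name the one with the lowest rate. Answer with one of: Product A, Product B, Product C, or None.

Total debts = (205 + 1,455 + 40 + 500) = 2,200; DTI = 2,200/4,700 = 46.8%.
Reserves = 19,840/1,455 = 13.6 months.
Product A: score 695 < 700; DTI 46.8% > 36%; employment 33 ≥ 6 mo → does not qualify.
Product B: score 695 ≥ 580; DTI 46.8% ≤ 50%; employment 33 ≥ 24 mo; reserves 13.6 ≥ 2 mo → qualifies.
Product C: score 695 ≥ 580; DTI 46.8% > 36%; reserves 13.6 ≥ 3 mo → does not qualify.

Product B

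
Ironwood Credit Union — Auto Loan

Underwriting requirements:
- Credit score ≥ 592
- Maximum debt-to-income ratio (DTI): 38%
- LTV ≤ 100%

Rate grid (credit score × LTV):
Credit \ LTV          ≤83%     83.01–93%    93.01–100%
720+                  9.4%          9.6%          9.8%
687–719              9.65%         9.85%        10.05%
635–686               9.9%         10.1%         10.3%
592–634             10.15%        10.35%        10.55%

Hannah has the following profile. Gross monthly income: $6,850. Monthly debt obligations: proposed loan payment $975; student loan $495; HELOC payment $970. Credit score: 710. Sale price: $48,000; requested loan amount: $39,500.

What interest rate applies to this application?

9.65%

Credit score 710 ≥ 592; Total monthly debts = (975 + 495 + 970) = 2,440. DTI: 2,440 ÷ 6,850 = 35.6%, within the 38% cap
LTV: 39,500 ÷ 48,000 = 82.3%, within 100% cap
Row: 710 falls in 687–719. Column: 82.3% falls in ≤83%. Rate = 9.65%.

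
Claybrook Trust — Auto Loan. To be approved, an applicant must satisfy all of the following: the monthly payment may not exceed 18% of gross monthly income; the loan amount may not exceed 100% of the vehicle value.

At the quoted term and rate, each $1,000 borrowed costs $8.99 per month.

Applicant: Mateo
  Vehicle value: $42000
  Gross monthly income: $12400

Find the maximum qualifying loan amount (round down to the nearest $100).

$42,000

Payment cap: 18% × $12,400 = $2,232/month.
At $8.99 per $1,000, that supports 2,232/8.99 × 1,000 ≈ $248,275 → $248,200.
LTV cap: 100% × $42,000 = $42,000 → $42,000.
Binding constraint: loan-to-value.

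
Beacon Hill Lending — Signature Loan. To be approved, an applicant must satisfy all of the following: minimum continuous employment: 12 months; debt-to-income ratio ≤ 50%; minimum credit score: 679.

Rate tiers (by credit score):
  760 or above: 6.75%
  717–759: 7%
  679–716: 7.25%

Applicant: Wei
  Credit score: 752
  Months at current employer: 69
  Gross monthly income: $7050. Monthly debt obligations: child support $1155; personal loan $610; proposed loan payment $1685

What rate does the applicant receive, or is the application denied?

Credit score 752 ≥ 679 (meets minimum)
Total monthly debts = (1,155 + 610 + 1,685) = 3,450. DTI = 3,450/7,050 = 48.9% ≤ 50%
Employment 69 ≥ 12 months
All requirements met. Score 752 falls in the 717–759 tier → 7%.

Approved at 7%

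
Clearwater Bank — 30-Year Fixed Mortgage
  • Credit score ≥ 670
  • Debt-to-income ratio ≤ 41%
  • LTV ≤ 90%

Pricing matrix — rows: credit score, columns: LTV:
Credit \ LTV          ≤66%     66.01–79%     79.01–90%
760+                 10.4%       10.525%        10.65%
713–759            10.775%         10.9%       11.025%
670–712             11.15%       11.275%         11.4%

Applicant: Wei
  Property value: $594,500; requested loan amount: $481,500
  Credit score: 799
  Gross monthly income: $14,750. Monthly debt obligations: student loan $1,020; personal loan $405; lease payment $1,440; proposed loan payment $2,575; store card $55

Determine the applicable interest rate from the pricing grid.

10.65%

Credit score 799 ≥ 670; Total monthly debts = (1,020 + 405 + 1,440 + 2,575 + 55) = 5,495. DTI: 5,495 ÷ 14,750 = 37.3%, within the 41% cap
LTV = 481,500/594,500 = 81% ≤ 90%
Score 799 is in the 760+ band; LTV 81% is in the 79.01–90% band → 10.65%.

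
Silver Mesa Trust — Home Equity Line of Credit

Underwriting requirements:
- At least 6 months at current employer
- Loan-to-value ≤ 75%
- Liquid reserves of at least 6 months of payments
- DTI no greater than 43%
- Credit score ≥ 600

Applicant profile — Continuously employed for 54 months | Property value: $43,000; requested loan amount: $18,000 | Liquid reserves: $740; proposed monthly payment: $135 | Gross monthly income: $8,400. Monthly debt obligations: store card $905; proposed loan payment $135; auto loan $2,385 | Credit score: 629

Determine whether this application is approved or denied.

Denied

Employment 54 ≥ 6 months
LTV = 18,000/43,000 = 41.9% ≤ 75%
Liquid reserves cover 740/135 = 5.5 months — < 6 required
Total monthly debts = (905 + 135 + 2,385) = 3,425. DTI = 3,425/8,400 = 40.8% ≤ 43%
Credit score 629 ≥ 600 (meets)
Fails on reserves.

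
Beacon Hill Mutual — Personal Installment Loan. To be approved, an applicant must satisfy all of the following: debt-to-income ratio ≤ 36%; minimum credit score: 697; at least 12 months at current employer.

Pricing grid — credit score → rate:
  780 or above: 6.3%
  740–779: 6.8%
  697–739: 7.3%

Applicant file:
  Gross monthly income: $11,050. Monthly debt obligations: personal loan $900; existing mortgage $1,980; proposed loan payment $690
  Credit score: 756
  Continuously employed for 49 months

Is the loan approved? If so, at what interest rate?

Credit score 756 ≥ 697 (meets minimum)
Total monthly debts = (900 + 1,980 + 690) = 3,570. Debt-to-income = 3,570/11,050 = 32.3% — meets 36% limit
Employment 49 ≥ 12 months
All requirements met. Score 756 falls in the 740–779 tier → 6.8%.

Approved at 6.8%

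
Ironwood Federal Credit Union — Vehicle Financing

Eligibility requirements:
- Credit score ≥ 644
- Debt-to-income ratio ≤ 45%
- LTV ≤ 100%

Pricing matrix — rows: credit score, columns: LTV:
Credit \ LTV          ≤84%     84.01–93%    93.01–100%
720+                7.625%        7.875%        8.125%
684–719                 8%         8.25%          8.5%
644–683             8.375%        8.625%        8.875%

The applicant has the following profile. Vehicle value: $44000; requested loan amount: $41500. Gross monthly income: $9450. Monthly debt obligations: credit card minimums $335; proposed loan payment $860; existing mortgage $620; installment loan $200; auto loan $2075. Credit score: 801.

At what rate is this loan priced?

Credit score 801 ≥ 644; Total monthly debts = (335 + 860 + 620 + 200 + 2,075) = 4,090. DTI: 4,090 ÷ 9,450 = 43.3%, within the 45% cap
LTV = 41,500/44,000 = 94.3% ≤ 100%
Credit 801 → row 720+; LTV 94.3% → column 93.01–100%. Grid cell → 8.125%.

8.125%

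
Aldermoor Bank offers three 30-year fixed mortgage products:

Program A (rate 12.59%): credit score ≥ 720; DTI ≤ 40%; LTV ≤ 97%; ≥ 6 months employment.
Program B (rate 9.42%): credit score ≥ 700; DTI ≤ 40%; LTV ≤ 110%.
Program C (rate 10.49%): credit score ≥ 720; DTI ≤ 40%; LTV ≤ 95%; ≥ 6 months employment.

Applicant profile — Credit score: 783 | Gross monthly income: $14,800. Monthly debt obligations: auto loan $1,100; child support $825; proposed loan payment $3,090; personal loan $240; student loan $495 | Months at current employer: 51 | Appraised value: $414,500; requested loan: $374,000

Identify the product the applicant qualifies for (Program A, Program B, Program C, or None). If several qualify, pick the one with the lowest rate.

Total debts = (1,100 + 825 + 3,090 + 240 + 495) = 5,750; DTI = 5,750/14,800 = 38.9%.
LTV = 374,000/414,500 = 90.2%.
Program A: score 783 ≥ 720; DTI 38.9% ≤ 40%; LTV 90.2% ≤ 97%; employment 51 ≥ 6 mo → qualifies.
Program B: score 783 ≥ 700; DTI 38.9% ≤ 40%; LTV 90.2% ≤ 110% → qualifies.
Program C: score 783 ≥ 720; DTI 38.9% ≤ 40%; LTV 90.2% ≤ 95%; employment 51 ≥ 6 mo → qualifies.
Qualifying: Program A, Program B, Program C. Lowest rate is 9.42% → Program B.

Program B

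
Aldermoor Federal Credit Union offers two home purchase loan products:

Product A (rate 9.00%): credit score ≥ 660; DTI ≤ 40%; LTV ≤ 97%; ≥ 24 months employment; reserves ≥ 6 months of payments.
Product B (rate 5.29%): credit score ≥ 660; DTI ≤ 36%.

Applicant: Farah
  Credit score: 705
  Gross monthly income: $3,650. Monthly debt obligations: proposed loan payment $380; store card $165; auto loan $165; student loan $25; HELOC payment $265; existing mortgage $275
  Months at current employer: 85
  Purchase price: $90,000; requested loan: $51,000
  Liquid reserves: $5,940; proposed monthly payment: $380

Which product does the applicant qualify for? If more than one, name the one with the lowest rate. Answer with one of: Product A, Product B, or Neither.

Total debts = (380 + 165 + 165 + 25 + 265 + 275) = 1,275; DTI = 1,275/3,650 = 34.9%.
LTV = 51,000/90,000 = 56.7%.
Reserves = 5,940/380 = 15.6 months.
Product A: score 705 ≥ 660; DTI 34.9% ≤ 40%; LTV 56.7% ≤ 97%; employment 85 ≥ 24 mo; reserves 15.6 ≥ 6 mo → qualifies.
Product B: score 705 ≥ 660; DTI 34.9% ≤ 36% → qualifies.
Qualifying: Product A, Product B. Lowest rate is 5.29% → Product B.

Product B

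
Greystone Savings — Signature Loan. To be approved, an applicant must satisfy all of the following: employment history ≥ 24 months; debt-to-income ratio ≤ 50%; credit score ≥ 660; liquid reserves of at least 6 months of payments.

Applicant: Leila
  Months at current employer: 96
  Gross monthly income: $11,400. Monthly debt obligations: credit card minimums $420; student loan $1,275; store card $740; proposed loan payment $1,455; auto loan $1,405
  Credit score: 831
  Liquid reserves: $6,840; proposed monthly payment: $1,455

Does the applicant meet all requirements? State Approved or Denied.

Denied

Employment 96 ≥ 24 months
Total monthly debts = (420 + 1,275 + 740 + 1,455 + 1,405) = 5,295. DTI: 5,295 ÷ 11,400 = 46.4%, within the 50% cap
Credit score 831 ≥ 660 (meets)
Reserves: 6,840 ÷ 1,455 = 4.7 months (below 6-month minimum)
Fails on reserves.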